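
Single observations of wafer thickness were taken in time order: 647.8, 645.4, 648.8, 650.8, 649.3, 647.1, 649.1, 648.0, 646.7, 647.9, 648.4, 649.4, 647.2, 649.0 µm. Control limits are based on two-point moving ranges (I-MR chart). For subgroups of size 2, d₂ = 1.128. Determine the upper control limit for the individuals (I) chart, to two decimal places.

652.83

X̄ = (647.8 + 645.4 + 648.8 + 650.8 + 649.3 + 647.1 + 649.1 + 648.0 + 646.7 + 647.9 + 648.4 + 649.4 + 647.2 + 649.0) / 14 = 648.2071
Moving ranges: 2.4, 3.4, 2.0, 1.5, 2.2, 2.0, 1.1, 1.3, 1.2, 0.5, 1.0, 2.2, 1.8; M̄R̄ = 22.6000 / 13 = 1.7385
UCL = X̄ + 3·M̄R̄/d₂ = 648.2071 + 3 × 1.7385 / 1.128 = 652.8307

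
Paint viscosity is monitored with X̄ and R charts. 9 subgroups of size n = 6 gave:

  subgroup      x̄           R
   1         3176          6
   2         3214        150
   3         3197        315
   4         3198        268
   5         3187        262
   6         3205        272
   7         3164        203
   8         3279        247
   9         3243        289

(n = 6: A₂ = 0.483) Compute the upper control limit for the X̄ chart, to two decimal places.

X̄̄ = (3176 + 3214 + 3197 + 3198 + 3187 + 3205 + 3164 + 3279 + 3243) / 9 = 28863.0000 / 9 = 3207.0000
R̄ = (6 + 150 + 315 + 268 + 262 + 272 + 203 + 247 + 289) / 9 = 2012.0000 / 9 = 223.5556
UCL = X̄̄ + A₂·R̄ = 3207.0000 + 0.483 × 223.5556 = 3314.9773

3314.98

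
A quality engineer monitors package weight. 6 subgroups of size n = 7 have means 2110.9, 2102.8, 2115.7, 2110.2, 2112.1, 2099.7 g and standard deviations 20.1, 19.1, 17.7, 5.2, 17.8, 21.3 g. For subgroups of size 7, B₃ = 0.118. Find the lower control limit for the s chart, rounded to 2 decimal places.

s̄ = (20.1 + 19.1 + 17.7 + 5.2 + 17.8 + 21.3) / 6 = 16.8667
LCL_s = B₃·s̄ = 0.118 × 16.8667 = 1.9903

1.99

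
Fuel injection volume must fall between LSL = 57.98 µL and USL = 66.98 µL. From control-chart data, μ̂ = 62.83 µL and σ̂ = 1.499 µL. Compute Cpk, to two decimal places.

Cpu = (USL − μ̂) / (3σ̂) = (66.98 − 62.83) / (3 × 1.499) = 0.9228; Cpl = (μ̂ − LSL) / (3σ̂) = (62.83 − 57.98) / (3 × 1.499) = 1.0785; Cpk = min(Cpu, Cpl) = 0.9228

0.92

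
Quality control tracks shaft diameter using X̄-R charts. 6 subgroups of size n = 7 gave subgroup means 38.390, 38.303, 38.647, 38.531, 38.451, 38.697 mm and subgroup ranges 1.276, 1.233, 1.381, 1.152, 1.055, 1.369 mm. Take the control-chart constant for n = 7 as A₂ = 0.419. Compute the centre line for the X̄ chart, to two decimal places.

38.50

X̄̄ = (38.390 + 38.303 + 38.647 + 38.531 + 38.451 + 38.697) / 6 = 231.0190 / 6 = 38.5032
CL = X̄̄ = 38.5032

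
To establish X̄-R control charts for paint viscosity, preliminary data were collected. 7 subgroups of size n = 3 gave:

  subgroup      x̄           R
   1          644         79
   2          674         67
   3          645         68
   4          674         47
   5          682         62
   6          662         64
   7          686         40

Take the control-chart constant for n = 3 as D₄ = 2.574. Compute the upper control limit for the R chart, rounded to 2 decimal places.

R̄ = (79 + 67 + 68 + 47 + 62 + 64 + 40) / 7 = 427.0000 / 7 = 61.0000
UCL_R = D₄·R̄ = 2.574 × 61.0000 = 157.0140

157.01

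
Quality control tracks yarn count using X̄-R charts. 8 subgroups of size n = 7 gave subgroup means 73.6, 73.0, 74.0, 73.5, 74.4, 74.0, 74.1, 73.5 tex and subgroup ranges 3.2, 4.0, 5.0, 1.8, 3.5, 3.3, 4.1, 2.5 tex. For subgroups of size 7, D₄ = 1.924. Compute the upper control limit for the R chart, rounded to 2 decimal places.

R̄ = (3.2 + 4.0 + 5.0 + 1.8 + 3.5 + 3.3 + 4.1 + 2.5) / 8 = 27.4000 / 8 = 3.4250
UCL_R = D₄·R̄ = 1.924 × 3.4250 = 6.5897

6.59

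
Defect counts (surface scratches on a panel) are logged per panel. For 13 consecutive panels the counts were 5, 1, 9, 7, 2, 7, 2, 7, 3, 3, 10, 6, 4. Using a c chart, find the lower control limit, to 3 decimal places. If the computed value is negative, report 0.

0.000

c̄ = (5 + 1 + 9 + 7 + 2 + 7 + 2 + 7 + 3 + 3 + 10 + 6 + 4) / 13 = 66 / 13 = 5.0769
LCL = c̄ − 3√c̄ = 5.0769 − 3 × 2.2532 = -1.6827 → 0 (cannot be negative)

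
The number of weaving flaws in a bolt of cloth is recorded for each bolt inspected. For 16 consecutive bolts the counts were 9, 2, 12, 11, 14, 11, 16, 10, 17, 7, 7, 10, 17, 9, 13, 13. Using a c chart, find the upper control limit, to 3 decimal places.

21.131

c̄ = (9 + 2 + 12 + 11 + 14 + 11 + 16 + 10 + 17 + 7 + 7 + 10 + 17 + 9 + 13 + 13) / 16 = 178 / 16 = 11.1250
UCL = c̄ + 3√c̄ = 11.1250 + 3 × √11.1250 = 11.1250 + 3 × 3.3354 = 21.1312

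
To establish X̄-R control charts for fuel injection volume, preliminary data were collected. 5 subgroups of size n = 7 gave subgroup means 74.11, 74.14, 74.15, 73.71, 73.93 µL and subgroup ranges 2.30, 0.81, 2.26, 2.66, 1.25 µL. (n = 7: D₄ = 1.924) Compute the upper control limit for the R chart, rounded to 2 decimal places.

R̄ = (2.30 + 0.81 + 2.26 + 2.66 + 1.25) / 5 = 9.2800 / 5 = 1.8560
UCL_R = D₄·R̄ = 1.924 × 1.8560 = 3.5709

3.57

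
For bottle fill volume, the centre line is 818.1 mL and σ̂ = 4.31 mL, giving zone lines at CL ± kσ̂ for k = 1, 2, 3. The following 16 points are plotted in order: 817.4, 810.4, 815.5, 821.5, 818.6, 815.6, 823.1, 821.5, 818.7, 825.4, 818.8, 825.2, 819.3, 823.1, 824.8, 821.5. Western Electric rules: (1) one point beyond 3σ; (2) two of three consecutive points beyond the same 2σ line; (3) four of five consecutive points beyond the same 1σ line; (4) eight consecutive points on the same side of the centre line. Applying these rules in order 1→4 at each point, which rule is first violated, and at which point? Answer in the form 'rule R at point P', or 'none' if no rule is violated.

rule 4 at point 14

Zone of each point (C = within 1σ̂, B = 1σ̂–2σ̂, A = 2σ̂–3σ̂, * = beyond 3σ̂; sign = side of CL): 1:-C, 2:-B, 3:-C, 4:+C, 5:+C, 6:-C, 7:+B, 8:+C, 9:+C, 10:+B, 11:+C, 12:+B, 13:+C, 14:+B, 15:+B, 16:+C
Rule 4 (eight consecutive points on the same side of the centre line) is satisfied at point 14.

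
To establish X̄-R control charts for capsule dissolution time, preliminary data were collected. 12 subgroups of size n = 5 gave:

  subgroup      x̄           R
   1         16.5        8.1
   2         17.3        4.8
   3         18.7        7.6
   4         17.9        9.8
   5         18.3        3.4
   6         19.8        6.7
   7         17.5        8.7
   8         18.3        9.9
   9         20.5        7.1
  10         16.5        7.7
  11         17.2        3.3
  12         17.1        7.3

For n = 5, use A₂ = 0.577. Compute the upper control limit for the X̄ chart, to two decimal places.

22.02

X̄̄ = (16.5 + 17.3 + 18.7 + 17.9 + 18.3 + 19.8 + 17.5 + 18.3 + 20.5 + 16.5 + 17.2 + 17.1) / 12 = 215.6000 / 12 = 17.9667
R̄ = (8.1 + 4.8 + 7.6 + 9.8 + 3.4 + 6.7 + 8.7 + 9.9 + 7.1 + 7.7 + 3.3 + 7.3) / 12 = 84.4000 / 12 = 7.0333
UCL = X̄̄ + A₂·R̄ = 17.9667 + 0.577 × 7.0333 = 22.0249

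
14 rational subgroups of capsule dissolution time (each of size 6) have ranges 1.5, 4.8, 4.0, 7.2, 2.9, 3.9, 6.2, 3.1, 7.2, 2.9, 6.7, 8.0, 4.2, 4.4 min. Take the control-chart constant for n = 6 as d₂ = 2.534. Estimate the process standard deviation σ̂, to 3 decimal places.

1.889

R̄ = (1.5 + 4.8 + 4.0 + 7.2 + 2.9 + 3.9 + 6.2 + 3.1 + 7.2 + 2.9 + 6.7 + 8.0 + 4.2 + 4.4) / 14 = 4.7857
σ̂ = R̄ / d₂ = 4.7857 / 2.534 = 1.8886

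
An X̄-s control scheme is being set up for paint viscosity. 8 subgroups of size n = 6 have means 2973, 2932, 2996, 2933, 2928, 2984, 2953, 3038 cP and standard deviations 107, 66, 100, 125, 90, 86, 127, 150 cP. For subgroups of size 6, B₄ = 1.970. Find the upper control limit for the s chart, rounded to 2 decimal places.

s̄ = (107 + 66 + 100 + 125 + 90 + 86 + 127 + 150) / 8 = 106.3750
UCL_s = B₄·s̄ = 1.970 × 106.3750 = 209.5588

209.56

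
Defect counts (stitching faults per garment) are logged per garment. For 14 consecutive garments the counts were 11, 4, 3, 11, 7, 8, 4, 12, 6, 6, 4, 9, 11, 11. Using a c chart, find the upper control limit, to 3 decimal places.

15.937

c̄ = (11 + 4 + 3 + 11 + 7 + 8 + 4 + 12 + 6 + 6 + 4 + 9 + 11 + 11) / 14 = 107 / 14 = 7.6429
UCL = c̄ + 3√c̄ = 7.6429 + 3 × √7.6429 = 7.6429 + 3 × 2.7646 = 15.9366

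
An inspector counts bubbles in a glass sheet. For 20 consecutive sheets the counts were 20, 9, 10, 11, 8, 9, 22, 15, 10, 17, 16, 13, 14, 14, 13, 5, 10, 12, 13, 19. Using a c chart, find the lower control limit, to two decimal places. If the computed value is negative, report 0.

c̄ = (20 + 9 + 10 + 11 + 8 + 9 + 22 + 15 + 10 + 17 + 16 + 13 + 14 + 14 + 13 + 5 + 10 + 12 + 13 + 19) / 20 = 260 / 20 = 13.0000
LCL = c̄ − 3√c̄ = 13.0000 − 3 × 3.6056 = 2.1833

2.18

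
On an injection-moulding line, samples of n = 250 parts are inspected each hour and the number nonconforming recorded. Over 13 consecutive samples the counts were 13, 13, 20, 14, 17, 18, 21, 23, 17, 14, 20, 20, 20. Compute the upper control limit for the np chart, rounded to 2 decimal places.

29.86

p̄ = Σdᵢ / (k·n) = 230 / (13 × 250) = 0.07077
UCL = np̄ + 3·√(np̄(1−p̄)) = 17.6923 + 3 × √(17.6923×0.92923) = 17.6923 + 3 × 4.0547 = 29.8563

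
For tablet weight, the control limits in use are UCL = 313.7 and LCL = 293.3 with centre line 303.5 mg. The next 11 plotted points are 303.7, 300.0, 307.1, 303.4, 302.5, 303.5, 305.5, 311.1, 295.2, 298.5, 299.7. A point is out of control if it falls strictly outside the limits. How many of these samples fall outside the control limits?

All 11 points lie within [293.3, 313.7].

0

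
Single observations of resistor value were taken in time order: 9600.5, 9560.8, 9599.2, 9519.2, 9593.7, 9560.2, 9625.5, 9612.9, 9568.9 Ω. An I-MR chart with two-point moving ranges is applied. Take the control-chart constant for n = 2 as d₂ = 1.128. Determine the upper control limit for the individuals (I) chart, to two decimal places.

9711.31

X̄ = (9600.5 + 9560.8 + 9599.2 + 9519.2 + 9593.7 + 9560.2 + 9625.5 + 9612.9 + 9568.9) / 9 = 9582.3222
Moving ranges: 39.7, 38.4, 80.0, 74.5, 33.5, 65.3, 12.6, 44.0; M̄R̄ = 388.0000 / 8 = 48.5000
UCL = X̄ + 3·M̄R̄/d₂ = 9582.3222 + 3 × 48.5000 / 1.128 = 9711.3116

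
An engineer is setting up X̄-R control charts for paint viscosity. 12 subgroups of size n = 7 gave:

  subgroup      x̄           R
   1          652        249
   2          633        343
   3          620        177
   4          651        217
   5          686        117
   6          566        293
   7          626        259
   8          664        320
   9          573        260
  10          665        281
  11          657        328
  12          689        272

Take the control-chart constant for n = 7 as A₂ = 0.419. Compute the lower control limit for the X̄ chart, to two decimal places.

531.37

X̄̄ = (652 + 633 + 620 + 651 + 686 + 566 + 626 + 664 + 573 + 665 + 657 + 689) / 12 = 7682.0000 / 12 = 640.1667
R̄ = (249 + 343 + 177 + 217 + 117 + 293 + 259 + 320 + 260 + 281 + 328 + 272) / 12 = 3116.0000 / 12 = 259.6667
LCL = X̄̄ − A₂·R̄ = 640.1667 − 0.419 × 259.6667 = 531.3663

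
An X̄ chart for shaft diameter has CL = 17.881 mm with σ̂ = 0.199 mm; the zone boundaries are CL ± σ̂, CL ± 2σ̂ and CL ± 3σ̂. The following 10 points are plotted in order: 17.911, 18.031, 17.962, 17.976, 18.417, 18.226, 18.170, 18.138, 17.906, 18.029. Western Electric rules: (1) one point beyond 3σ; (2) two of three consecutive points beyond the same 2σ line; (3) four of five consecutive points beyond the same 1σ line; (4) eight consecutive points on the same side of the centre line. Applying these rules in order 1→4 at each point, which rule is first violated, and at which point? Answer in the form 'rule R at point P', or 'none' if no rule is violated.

Zone of each point (C = within 1σ̂, B = 1σ̂–2σ̂, A = 2σ̂–3σ̂, * = beyond 3σ̂; sign = side of CL): 1:+C, 2:+C, 3:+C, 4:+C, 5:+A, 6:+B, 7:+B, 8:+B, 9:+C, 10:+C
Rule 3 (four of five consecutive points beyond the same 1σ limit) is satisfied at point 8.

rule 3 at point 8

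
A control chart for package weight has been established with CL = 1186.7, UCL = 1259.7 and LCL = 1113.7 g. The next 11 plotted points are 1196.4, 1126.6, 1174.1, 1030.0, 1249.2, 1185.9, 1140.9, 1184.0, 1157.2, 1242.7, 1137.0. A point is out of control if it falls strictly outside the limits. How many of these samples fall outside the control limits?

Compare each point to [1113.7, 1259.7]: sample 4 = 1030.0 < LCL.

1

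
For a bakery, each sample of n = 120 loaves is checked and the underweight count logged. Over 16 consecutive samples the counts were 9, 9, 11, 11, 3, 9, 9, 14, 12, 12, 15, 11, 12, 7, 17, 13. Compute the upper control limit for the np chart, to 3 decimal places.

p̄ = Σdᵢ / (k·n) = 174 / (16 × 120) = 0.09062
UCL = np̄ + 3·√(np̄(1−p̄)) = 10.8750 + 3 × √(10.8750×0.90938) = 10.8750 + 3 × 3.1448 = 20.3093

20.309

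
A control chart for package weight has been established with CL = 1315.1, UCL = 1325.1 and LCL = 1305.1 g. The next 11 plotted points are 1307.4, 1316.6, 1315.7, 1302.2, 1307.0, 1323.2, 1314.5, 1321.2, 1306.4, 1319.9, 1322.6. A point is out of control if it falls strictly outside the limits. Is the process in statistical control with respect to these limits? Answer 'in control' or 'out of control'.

Compare each point to [1305.1, 1325.1]: sample 4 = 1302.2 < LCL.

out of control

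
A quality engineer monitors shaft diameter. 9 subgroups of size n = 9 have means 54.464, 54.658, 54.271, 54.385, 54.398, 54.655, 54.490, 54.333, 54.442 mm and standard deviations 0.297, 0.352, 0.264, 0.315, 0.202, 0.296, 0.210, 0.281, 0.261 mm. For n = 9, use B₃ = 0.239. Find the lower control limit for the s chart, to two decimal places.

s̄ = (0.297 + 0.352 + 0.264 + 0.315 + 0.202 + 0.296 + 0.210 + 0.281 + 0.261) / 9 = 0.2753
LCL_s = B₃·s̄ = 0.239 × 0.2753 = 0.0658

0.07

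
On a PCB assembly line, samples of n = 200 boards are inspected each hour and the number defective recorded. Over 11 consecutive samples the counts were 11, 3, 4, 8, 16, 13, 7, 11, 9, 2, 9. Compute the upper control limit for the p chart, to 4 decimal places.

0.0850

p̄ = Σdᵢ / (k·n) = 93 / (11 × 200) = 0.04227
UCL = p̄ + 3·√(p̄(1−p̄)/n) = 0.04227 + 3 × √(0.04227×0.95773/200) = 0.04227 + 3 × 0.01423 = 0.08496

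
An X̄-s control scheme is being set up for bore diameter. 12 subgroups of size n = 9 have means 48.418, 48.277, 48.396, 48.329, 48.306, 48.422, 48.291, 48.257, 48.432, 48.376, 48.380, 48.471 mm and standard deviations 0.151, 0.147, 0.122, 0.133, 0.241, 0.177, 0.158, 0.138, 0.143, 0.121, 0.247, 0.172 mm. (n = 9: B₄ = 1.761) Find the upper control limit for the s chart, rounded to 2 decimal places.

s̄ = (0.151 + 0.147 + 0.122 + 0.133 + 0.241 + 0.177 + 0.158 + 0.138 + 0.143 + 0.121 + 0.247 + 0.172) / 12 = 0.1625
UCL_s = B₄·s̄ = 1.761 × 0.1625 = 0.2862

0.29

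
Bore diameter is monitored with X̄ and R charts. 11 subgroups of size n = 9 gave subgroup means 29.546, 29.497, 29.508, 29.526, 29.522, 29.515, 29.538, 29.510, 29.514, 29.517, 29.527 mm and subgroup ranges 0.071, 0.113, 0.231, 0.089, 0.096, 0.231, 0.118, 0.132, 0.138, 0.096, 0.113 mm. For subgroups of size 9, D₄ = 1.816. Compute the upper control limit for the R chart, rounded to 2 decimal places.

R̄ = (0.071 + 0.113 + 0.231 + 0.089 + 0.096 + 0.231 + 0.118 + 0.132 + 0.138 + 0.096 + 0.113) / 11 = 1.4280 / 11 = 0.1298
UCL_R = D₄·R̄ = 1.816 × 0.1298 = 0.2357

0.24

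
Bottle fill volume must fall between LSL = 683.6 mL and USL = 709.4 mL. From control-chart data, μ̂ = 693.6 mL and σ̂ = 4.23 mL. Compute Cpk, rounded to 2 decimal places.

Cpu = (USL − μ̂) / (3σ̂) = (709.4 − 693.6) / (3 × 4.23) = 1.2451; Cpl = (μ̂ − LSL) / (3σ̂) = (693.6 − 683.6) / (3 × 4.23) = 0.7880; Cpk = min(Cpu, Cpl) = 0.7880

0.79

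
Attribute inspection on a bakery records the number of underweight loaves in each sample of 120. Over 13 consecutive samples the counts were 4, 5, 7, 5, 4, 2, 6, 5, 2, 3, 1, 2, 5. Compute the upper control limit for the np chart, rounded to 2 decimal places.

p̄ = Σdᵢ / (k·n) = 51 / (13 × 120) = 0.03269
UCL = np̄ + 3·√(np̄(1−p̄)) = 3.9231 + 3 × √(3.9231×0.96731) = 3.9231 + 3 × 1.9480 = 9.7672

9.77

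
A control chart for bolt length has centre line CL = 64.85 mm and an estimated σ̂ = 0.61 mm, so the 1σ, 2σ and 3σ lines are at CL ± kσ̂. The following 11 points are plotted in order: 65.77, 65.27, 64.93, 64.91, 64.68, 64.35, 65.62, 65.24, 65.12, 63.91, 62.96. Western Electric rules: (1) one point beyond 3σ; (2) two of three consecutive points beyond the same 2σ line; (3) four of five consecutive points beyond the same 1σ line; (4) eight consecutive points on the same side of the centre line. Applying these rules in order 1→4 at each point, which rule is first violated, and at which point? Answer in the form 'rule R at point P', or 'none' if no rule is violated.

rule 1 at point 11

Zone of each point (C = within 1σ̂, B = 1σ̂–2σ̂, A = 2σ̂–3σ̂, * = beyond 3σ̂; sign = side of CL): 1:+B, 2:+C, 3:+C, 4:+C, 5:-C, 6:-C, 7:+B, 8:+C, 9:+C, 10:-B, 11:-*
Rule 1 (one point beyond the 3σ limits) is satisfied at point 11.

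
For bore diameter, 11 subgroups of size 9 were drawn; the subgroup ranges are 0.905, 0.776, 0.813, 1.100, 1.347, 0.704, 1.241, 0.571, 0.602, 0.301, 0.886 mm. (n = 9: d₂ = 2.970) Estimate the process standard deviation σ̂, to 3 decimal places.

R̄ = (0.905 + 0.776 + 0.813 + 1.100 + 1.347 + 0.704 + 1.241 + 0.571 + 0.602 + 0.301 + 0.886) / 11 = 0.8405
σ̂ = R̄ / d₂ = 0.8405 / 2.970 = 0.2830

0.283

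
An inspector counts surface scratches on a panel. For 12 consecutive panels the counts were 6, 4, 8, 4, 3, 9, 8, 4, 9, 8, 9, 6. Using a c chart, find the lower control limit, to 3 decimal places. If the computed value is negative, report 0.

c̄ = (6 + 4 + 8 + 4 + 3 + 9 + 8 + 4 + 9 + 8 + 9 + 6) / 12 = 78 / 12 = 6.5000
LCL = c̄ − 3√c̄ = 6.5000 − 3 × 2.5495 = -1.1485 → 0 (cannot be negative)

0.000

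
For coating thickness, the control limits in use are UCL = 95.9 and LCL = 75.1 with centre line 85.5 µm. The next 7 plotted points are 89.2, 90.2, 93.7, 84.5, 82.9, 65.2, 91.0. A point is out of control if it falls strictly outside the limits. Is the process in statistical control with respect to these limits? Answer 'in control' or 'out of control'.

out of control

Compare each point to [75.1, 95.9]: sample 6 = 65.2 < LCL.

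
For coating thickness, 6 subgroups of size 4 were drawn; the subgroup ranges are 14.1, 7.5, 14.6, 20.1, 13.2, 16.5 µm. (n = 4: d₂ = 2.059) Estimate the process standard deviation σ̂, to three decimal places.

R̄ = (14.1 + 7.5 + 14.6 + 20.1 + 13.2 + 16.5) / 6 = 14.3333
σ̂ = R̄ / d₂ = 14.3333 / 2.059 = 6.9613

6.961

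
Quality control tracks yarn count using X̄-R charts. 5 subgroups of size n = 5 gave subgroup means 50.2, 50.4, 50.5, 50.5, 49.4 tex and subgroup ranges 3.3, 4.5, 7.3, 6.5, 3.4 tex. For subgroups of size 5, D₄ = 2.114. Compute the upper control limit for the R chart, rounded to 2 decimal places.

R̄ = (3.3 + 4.5 + 7.3 + 6.5 + 3.4) / 5 = 25.0000 / 5 = 5.0000
UCL_R = D₄·R̄ = 2.114 × 5.0000 = 10.5700

10.57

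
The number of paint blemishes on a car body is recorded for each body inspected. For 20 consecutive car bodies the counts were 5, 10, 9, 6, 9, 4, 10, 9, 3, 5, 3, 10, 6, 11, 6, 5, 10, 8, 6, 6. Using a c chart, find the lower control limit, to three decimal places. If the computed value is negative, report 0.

c̄ = (5 + 10 + 9 + 6 + 9 + 4 + 10 + 9 + 3 + 5 + 3 + 10 + 6 + 11 + 6 + 5 + 10 + 8 + 6 + 6) / 20 = 141 / 20 = 7.0500
LCL = c̄ − 3√c̄ = 7.0500 − 3 × 2.6552 = -0.9156 → 0 (cannot be negative)

0.000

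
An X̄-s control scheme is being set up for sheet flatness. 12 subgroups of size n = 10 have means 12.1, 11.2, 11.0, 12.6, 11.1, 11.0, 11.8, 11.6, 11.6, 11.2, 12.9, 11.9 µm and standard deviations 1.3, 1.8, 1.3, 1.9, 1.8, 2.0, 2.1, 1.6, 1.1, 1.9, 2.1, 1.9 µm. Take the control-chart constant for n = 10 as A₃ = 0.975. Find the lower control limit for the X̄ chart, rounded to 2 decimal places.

X̄̄ = (12.1 + 11.2 + 11.0 + 12.6 + 11.1 + 11.0 + 11.8 + 11.6 + 11.6 + 11.2 + 12.9 + 11.9) / 12 = 11.6667
s̄ = (1.3 + 1.8 + 1.3 + 1.9 + 1.8 + 2.0 + 2.1 + 1.6 + 1.1 + 1.9 + 2.1 + 1.9) / 12 = 1.7333
LCL = X̄̄ − A₃·s̄ = 11.6667 − 0.975 × 1.7333 = 9.9767

9.98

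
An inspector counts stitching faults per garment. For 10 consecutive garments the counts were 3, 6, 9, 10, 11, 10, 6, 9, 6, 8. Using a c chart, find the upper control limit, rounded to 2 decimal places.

c̄ = (3 + 6 + 9 + 10 + 11 + 10 + 6 + 9 + 6 + 8) / 10 = 78 / 10 = 7.8000
UCL = c̄ + 3√c̄ = 7.8000 + 3 × √7.8000 = 7.8000 + 3 × 2.7928 = 16.1785

16.18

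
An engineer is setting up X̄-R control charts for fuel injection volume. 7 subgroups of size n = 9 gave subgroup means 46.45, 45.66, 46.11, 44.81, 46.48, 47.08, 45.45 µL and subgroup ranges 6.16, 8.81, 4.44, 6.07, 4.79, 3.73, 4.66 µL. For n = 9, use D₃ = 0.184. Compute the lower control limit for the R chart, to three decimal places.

1.016

R̄ = (6.16 + 8.81 + 4.44 + 6.07 + 4.79 + 3.73 + 4.66) / 7 = 38.6600 / 7 = 5.5229
LCL_R = D₃·R̄ = 0.184 × 5.5229 = 1.0162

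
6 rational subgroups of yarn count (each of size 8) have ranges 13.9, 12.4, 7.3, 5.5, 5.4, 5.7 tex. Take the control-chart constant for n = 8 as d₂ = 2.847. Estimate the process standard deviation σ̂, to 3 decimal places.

R̄ = (13.9 + 12.4 + 7.3 + 5.5 + 5.4 + 5.7) / 6 = 8.3667
σ̂ = R̄ / d₂ = 8.3667 / 2.847 = 2.9388

2.939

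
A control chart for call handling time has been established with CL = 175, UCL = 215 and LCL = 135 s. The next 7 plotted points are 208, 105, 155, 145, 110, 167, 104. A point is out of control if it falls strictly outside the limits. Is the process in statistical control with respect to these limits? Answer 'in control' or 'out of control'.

out of control

Compare each point to [135, 215]: sample 2 = 105 < LCL; sample 5 = 110 < LCL; sample 7 = 104 < LCL.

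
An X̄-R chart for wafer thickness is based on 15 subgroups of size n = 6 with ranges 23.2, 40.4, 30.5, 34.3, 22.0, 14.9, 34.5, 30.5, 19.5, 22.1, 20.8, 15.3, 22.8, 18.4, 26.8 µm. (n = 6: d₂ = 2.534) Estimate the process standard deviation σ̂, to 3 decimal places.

R̄ = (23.2 + 40.4 + 30.5 + 34.3 + 22.0 + 14.9 + 34.5 + 30.5 + 19.5 + 22.1 + 20.8 + 15.3 + 22.8 + 18.4 + 26.8) / 15 = 25.0667
σ̂ = R̄ / d₂ = 25.0667 / 2.534 = 9.8921

9.892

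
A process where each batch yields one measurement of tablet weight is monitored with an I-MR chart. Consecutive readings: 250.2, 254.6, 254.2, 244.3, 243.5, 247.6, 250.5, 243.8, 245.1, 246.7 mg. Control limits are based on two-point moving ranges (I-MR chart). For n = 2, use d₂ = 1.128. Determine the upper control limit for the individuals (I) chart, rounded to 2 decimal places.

257.54

X̄ = (250.2 + 254.6 + 254.2 + 244.3 + 243.5 + 247.6 + 250.5 + 243.8 + 245.1 + 246.7) / 10 = 248.0500
Moving ranges: 4.4, 0.4, 9.9, 0.8, 4.1, 2.9, 6.7, 1.3, 1.6; M̄R̄ = 32.1000 / 9 = 3.5667
UCL = X̄ + 3·M̄R̄/d₂ = 248.0500 + 3 × 3.5667 / 1.128 = 257.5358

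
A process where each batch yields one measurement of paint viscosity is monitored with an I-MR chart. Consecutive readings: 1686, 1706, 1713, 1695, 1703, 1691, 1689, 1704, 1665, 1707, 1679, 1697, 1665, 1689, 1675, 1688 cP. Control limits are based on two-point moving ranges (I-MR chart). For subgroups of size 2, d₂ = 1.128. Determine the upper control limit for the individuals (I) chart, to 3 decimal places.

1742.523

X̄ = (1686 + 1706 + 1713 + 1695 + 1703 + 1691 + 1689 + 1704 + 1665 + 1707 + 1679 + 1697 + 1665 + 1689 + 1675 + 1688) / 16 = 1690.7500
Moving ranges: 20, 7, 18, 8, 12, 2, 15, 39, 42, 28, 18, 32, 24, 14, 13; M̄R̄ = 292.0000 / 15 = 19.4667
UCL = X̄ + 3·M̄R̄/d₂ = 1690.7500 + 3 × 19.4667 / 1.128 = 1742.5230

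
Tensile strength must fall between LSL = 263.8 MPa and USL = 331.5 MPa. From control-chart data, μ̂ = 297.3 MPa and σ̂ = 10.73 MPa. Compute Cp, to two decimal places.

1.05

Cp = (USL − LSL) / (6σ̂) = (331.5 − 263.8) / (6 × 10.73) = 67.7000 / 64.3800 = 1.0516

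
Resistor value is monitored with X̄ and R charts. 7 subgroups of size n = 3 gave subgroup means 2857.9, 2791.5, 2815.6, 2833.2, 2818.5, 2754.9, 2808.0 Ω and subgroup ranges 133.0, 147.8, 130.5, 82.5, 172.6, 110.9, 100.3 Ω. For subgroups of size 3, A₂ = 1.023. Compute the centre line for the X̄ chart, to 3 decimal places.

2811.371

X̄̄ = (2857.9 + 2791.5 + 2815.6 + 2833.2 + 2818.5 + 2754.9 + 2808.0) / 7 = 19679.6000 / 7 = 2811.3714
CL = X̄̄ = 2811.3714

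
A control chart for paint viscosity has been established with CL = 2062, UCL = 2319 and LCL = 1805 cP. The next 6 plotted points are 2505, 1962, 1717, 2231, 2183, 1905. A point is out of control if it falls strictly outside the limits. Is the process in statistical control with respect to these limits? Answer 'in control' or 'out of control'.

Compare each point to [1805, 2319]: sample 1 = 2505 > UCL; sample 3 = 1717 < LCL.

out of control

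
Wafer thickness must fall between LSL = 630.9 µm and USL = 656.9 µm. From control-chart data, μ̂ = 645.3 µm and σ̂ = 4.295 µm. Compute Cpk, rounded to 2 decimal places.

0.90

Cpu = (USL − μ̂) / (3σ̂) = (656.9 − 645.3) / (3 × 4.295) = 0.9003; Cpl = (μ̂ − LSL) / (3σ̂) = (645.3 − 630.9) / (3 × 4.295) = 1.1176; Cpk = min(Cpu, Cpl) = 0.9003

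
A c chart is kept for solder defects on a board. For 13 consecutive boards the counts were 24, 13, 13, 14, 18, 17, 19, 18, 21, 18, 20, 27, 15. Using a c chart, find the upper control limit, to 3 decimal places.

c̄ = (24 + 13 + 13 + 14 + 18 + 17 + 19 + 18 + 21 + 18 + 20 + 27 + 15) / 13 = 237 / 13 = 18.2308
UCL = c̄ + 3√c̄ = 18.2308 + 3 × √18.2308 = 18.2308 + 3 × 4.2698 = 31.0400

31.040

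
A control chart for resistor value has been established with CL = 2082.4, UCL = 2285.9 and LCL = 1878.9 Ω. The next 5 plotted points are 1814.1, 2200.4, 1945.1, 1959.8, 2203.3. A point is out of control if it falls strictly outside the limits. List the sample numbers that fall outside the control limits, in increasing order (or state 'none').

1

Compare each point to [1878.9, 2285.9]: sample 1 = 1814.1 < LCL.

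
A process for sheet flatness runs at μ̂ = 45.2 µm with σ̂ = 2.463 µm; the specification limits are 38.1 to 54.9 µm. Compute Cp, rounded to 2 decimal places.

Cp = (USL − LSL) / (6σ̂) = (54.9 − 38.1) / (6 × 2.463) = 16.8000 / 14.7780 = 1.1368

1.14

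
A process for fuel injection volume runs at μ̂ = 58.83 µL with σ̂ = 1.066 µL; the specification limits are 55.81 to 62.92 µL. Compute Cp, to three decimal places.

Cp = (USL − LSL) / (6σ̂) = (62.92 − 55.81) / (6 × 1.066) = 7.1100 / 6.3960 = 1.1116

1.112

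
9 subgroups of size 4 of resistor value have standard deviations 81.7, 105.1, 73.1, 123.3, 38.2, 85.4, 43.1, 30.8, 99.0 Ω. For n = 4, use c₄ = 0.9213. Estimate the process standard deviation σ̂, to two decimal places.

s̄ = (81.7 + 105.1 + 73.1 + 123.3 + 38.2 + 85.4 + 43.1 + 30.8 + 99.0) / 9 = 75.5222
σ̂ = s̄ / c₄ = 75.5222 / 0.9213 = 81.9735

81.97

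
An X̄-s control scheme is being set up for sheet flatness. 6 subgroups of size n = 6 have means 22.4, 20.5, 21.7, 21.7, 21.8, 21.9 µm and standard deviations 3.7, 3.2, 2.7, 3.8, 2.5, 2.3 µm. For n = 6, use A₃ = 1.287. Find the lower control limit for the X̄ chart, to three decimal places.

X̄̄ = (22.4 + 20.5 + 21.7 + 21.7 + 21.8 + 21.9) / 6 = 21.6667
s̄ = (3.7 + 3.2 + 2.7 + 3.8 + 2.5 + 2.3) / 6 = 3.0333
LCL = X̄̄ − A₃·s̄ = 21.6667 − 1.287 × 3.0333 = 17.7628

17.763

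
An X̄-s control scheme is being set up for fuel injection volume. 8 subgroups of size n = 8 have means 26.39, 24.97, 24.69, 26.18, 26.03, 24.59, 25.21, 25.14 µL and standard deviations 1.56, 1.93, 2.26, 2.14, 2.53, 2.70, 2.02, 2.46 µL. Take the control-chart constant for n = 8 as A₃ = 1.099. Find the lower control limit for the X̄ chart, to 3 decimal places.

22.982

X̄̄ = (26.39 + 24.97 + 24.69 + 26.18 + 26.03 + 24.59 + 25.21 + 25.14) / 8 = 25.4000
s̄ = (1.56 + 1.93 + 2.26 + 2.14 + 2.53 + 2.70 + 2.02 + 2.46) / 8 = 2.2000
LCL = X̄̄ − A₃·s̄ = 25.4000 − 1.099 × 2.2000 = 22.9822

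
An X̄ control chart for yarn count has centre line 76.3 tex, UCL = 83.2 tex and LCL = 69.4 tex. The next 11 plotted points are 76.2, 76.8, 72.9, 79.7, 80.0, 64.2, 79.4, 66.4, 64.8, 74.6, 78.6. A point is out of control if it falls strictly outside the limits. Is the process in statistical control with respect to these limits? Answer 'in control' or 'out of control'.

out of control

Compare each point to [69.4, 83.2]: sample 6 = 64.2 < LCL; sample 8 = 66.4 < LCL; sample 9 = 64.8 < LCL.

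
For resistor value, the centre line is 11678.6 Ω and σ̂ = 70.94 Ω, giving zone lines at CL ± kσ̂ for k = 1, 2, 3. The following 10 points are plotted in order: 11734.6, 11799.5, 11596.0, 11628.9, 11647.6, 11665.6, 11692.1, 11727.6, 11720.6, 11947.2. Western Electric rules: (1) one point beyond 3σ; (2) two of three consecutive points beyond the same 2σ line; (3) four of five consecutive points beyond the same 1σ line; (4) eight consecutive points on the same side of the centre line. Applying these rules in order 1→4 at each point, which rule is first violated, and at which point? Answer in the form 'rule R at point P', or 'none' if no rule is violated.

Zone of each point (C = within 1σ̂, B = 1σ̂–2σ̂, A = 2σ̂–3σ̂, * = beyond 3σ̂; sign = side of CL): 1:+C, 2:+B, 3:-B, 4:-C, 5:-C, 6:-C, 7:+C, 8:+C, 9:+C, 10:+*
Rule 1 (one point beyond the 3σ limits) is satisfied at point 10.

rule 1 at point 10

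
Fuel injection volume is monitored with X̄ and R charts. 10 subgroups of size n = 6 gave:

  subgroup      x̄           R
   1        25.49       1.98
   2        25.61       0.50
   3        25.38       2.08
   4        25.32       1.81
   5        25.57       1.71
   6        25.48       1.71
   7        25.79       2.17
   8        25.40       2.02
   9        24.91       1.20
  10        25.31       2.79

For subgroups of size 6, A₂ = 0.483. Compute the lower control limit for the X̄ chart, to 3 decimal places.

24.558

X̄̄ = (25.49 + 25.61 + 25.38 + 25.32 + 25.57 + 25.48 + 25.79 + 25.40 + 24.91 + 25.31) / 10 = 254.2600 / 10 = 25.4260
R̄ = (1.98 + 0.50 + 2.08 + 1.81 + 1.71 + 1.71 + 2.17 + 2.02 + 1.20 + 2.79) / 10 = 17.9700 / 10 = 1.7970
LCL = X̄̄ − A₂·R̄ = 25.4260 − 0.483 × 1.7970 = 24.5580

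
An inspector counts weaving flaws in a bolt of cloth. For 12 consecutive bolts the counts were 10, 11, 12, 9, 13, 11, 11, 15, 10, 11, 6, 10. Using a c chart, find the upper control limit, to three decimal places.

20.586

c̄ = (10 + 11 + 12 + 9 + 13 + 11 + 11 + 15 + 10 + 11 + 6 + 10) / 12 = 129 / 12 = 10.7500
UCL = c̄ + 3√c̄ = 10.7500 + 3 × √10.7500 = 10.7500 + 3 × 3.2787 = 20.5862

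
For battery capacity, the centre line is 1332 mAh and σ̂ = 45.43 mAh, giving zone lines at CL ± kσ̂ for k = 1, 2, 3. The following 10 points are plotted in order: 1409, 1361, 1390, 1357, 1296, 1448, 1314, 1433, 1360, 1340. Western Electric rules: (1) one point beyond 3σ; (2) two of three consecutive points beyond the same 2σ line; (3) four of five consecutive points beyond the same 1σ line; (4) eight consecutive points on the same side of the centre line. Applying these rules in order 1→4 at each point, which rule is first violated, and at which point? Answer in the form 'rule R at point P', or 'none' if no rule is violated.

rule 2 at point 8

Zone of each point (C = within 1σ̂, B = 1σ̂–2σ̂, A = 2σ̂–3σ̂, * = beyond 3σ̂; sign = side of CL): 1:+B, 2:+C, 3:+B, 4:+C, 5:-C, 6:+A, 7:-C, 8:+A, 9:+C, 10:+C
Rule 2 (two of three consecutive points beyond the same 2σ limit) is satisfied at point 8.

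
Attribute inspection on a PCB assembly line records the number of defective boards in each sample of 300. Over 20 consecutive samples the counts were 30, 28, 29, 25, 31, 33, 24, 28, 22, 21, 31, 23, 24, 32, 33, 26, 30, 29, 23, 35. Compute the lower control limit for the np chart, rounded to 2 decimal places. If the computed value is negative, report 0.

p̄ = Σdᵢ / (k·n) = 557 / (20 × 300) = 0.09283
LCL = np̄ − 3·√(np̄(1−p̄)) = 27.8500 − 3 × 5.0264 = 12.7708

12.77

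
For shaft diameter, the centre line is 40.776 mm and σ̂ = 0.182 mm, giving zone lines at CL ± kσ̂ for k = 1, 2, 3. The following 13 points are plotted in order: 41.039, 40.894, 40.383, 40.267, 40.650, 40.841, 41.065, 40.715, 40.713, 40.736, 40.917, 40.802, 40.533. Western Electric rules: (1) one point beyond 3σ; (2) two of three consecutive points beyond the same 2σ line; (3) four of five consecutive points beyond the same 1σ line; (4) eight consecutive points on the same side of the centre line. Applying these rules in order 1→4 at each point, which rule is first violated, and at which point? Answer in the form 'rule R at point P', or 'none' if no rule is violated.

Zone of each point (C = within 1σ̂, B = 1σ̂–2σ̂, A = 2σ̂–3σ̂, * = beyond 3σ̂; sign = side of CL): 1:+B, 2:+C, 3:-A, 4:-A, 5:-C, 6:+C, 7:+B, 8:-C, 9:-C, 10:-C, 11:+C, 12:+C, 13:-B
Rule 2 (two of three consecutive points beyond the same 2σ limit) is satisfied at point 4.

rule 2 at point 4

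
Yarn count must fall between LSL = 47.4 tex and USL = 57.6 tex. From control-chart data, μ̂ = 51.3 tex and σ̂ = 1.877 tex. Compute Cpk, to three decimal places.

Cpu = (USL − μ̂) / (3σ̂) = (57.6 − 51.3) / (3 × 1.877) = 1.1188; Cpl = (μ̂ − LSL) / (3σ̂) = (51.3 − 47.4) / (3 × 1.877) = 0.6926; Cpk = min(Cpu, Cpl) = 0.6926

0.693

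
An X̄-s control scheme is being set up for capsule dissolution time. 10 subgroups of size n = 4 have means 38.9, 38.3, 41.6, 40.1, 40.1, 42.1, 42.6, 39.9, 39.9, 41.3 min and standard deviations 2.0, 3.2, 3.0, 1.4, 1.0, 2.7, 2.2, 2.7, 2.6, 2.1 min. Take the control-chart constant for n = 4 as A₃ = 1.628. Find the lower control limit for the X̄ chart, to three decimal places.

X̄̄ = (38.9 + 38.3 + 41.6 + 40.1 + 40.1 + 42.1 + 42.6 + 39.9 + 39.9 + 41.3) / 10 = 40.4800
s̄ = (2.0 + 3.2 + 3.0 + 1.4 + 1.0 + 2.7 + 2.2 + 2.7 + 2.6 + 2.1) / 10 = 2.2900
LCL = X̄̄ − A₃·s̄ = 40.4800 − 1.628 × 2.2900 = 36.7519

36.752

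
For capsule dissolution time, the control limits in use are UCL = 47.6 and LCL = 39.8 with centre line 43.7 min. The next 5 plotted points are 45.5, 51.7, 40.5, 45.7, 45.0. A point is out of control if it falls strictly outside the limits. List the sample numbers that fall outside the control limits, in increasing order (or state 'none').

2

Compare each point to [39.8, 47.6]: sample 2 = 51.7 > UCL.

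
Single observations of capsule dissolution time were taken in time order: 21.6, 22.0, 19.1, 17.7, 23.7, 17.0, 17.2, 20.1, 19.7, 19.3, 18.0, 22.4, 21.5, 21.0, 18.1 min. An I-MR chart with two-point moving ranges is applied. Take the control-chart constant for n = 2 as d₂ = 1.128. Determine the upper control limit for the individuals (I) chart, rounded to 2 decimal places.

25.84

X̄ = (21.6 + 22.0 + 19.1 + 17.7 + 23.7 + 17.0 + 17.2 + 20.1 + 19.7 + 19.3 + 18.0 + 22.4 + 21.5 + 21.0 + 18.1) / 15 = 19.8933
Moving ranges: 0.4, 2.9, 1.4, 6.0, 6.7, 0.2, 2.9, 0.4, 0.4, 1.3, 4.4, 0.9, 0.5, 2.9; M̄R̄ = 31.3000 / 14 = 2.2357
UCL = X̄ + 3·M̄R̄/d₂ = 19.8933 + 3 × 2.2357 / 1.128 = 25.8394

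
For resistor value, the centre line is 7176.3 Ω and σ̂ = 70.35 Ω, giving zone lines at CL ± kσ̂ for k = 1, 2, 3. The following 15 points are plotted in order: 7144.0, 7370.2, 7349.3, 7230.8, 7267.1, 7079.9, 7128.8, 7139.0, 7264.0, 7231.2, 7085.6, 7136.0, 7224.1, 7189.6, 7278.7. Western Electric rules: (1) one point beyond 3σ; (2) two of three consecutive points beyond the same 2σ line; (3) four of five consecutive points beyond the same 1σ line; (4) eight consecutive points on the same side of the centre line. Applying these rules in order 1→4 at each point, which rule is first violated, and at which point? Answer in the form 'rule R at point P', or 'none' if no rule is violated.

Zone of each point (C = within 1σ̂, B = 1σ̂–2σ̂, A = 2σ̂–3σ̂, * = beyond 3σ̂; sign = side of CL): 1:-C, 2:+A, 3:+A, 4:+C, 5:+B, 6:-B, 7:-C, 8:-C, 9:+B, 10:+C, 11:-B, 12:-C, 13:+C, 14:+C, 15:+B
Rule 2 (two of three consecutive points beyond the same 2σ limit) is satisfied at point 3.

rule 2 at point 3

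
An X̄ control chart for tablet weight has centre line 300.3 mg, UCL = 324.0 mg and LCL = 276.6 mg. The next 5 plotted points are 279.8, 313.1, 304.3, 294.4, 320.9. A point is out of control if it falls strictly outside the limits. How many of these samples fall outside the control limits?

0

All 5 points lie within [276.6, 324.0].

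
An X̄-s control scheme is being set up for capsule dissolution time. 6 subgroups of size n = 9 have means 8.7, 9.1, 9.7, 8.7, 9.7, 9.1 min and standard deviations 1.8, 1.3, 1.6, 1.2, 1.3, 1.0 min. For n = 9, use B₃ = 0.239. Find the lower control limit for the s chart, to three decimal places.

s̄ = (1.8 + 1.3 + 1.6 + 1.2 + 1.3 + 1.0) / 6 = 1.3667
LCL_s = B₃·s̄ = 0.239 × 1.3667 = 0.3266

0.327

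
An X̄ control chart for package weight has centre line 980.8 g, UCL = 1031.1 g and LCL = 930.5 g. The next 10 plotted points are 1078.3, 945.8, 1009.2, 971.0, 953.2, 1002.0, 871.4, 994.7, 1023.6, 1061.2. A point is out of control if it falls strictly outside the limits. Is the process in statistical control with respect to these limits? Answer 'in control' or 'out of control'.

Compare each point to [930.5, 1031.1]: sample 1 = 1078.3 > UCL; sample 7 = 871.4 < LCL; sample 10 = 1061.2 > UCL.

out of control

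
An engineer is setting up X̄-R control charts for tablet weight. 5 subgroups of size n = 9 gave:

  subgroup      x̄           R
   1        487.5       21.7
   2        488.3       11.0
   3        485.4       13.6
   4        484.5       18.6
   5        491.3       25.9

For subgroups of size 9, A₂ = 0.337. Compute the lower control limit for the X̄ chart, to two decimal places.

481.28

X̄̄ = (487.5 + 488.3 + 485.4 + 484.5 + 491.3) / 5 = 2437.0000 / 5 = 487.4000
R̄ = (21.7 + 11.0 + 13.6 + 18.6 + 25.9) / 5 = 90.8000 / 5 = 18.1600
LCL = X̄̄ − A₂·R̄ = 487.4000 − 0.337 × 18.1600 = 481.2801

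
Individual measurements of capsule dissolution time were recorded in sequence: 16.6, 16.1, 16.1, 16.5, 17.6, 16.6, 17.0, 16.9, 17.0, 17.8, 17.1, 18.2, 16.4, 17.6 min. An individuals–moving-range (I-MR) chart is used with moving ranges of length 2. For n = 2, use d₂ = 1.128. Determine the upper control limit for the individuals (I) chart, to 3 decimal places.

X̄ = (16.6 + 16.1 + 16.1 + 16.5 + 17.6 + 16.6 + 17.0 + 16.9 + 17.0 + 17.8 + 17.1 + 18.2 + 16.4 + 17.6) / 14 = 16.9643
Moving ranges: 0.5, 0.0, 0.4, 1.1, 1.0, 0.4, 0.1, 0.1, 0.8, 0.7, 1.1, 1.8, 1.2; M̄R̄ = 9.2000 / 13 = 0.7077
UCL = X̄ + 3·M̄R̄/d₂ = 16.9643 + 3 × 0.7077 / 1.128 = 18.8464

18.846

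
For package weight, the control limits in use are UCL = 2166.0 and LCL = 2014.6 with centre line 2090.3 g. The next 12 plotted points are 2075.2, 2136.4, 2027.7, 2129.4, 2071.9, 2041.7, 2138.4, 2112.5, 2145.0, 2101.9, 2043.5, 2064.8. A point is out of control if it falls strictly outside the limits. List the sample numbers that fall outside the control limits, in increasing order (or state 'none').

All 12 points lie within [2014.6, 2166.0].

none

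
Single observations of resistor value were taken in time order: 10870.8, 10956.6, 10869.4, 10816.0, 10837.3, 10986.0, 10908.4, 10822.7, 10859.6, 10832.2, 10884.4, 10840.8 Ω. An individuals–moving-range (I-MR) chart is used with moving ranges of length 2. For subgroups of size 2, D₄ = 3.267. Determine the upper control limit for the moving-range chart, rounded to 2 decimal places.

213.78

Moving ranges: 85.8, 87.2, 53.4, 21.3, 148.7, 77.6, 85.7, 36.9, 27.4, 52.2, 43.6; M̄R̄ = 719.8000 / 11 = 65.4364
UCL_MR = D₄·M̄R̄ = 3.267 × 65.4364 = 213.7806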